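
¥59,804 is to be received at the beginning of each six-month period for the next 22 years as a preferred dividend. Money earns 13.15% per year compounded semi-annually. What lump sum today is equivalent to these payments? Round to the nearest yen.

This is an annuity due: 44 payments of ¥59,804 at the beginning of each six-month period.
Periodic rate r = 0.1315/2 per half-year; n is counted in half-years.
PV = PMT × [(1 − (1+r)^−n)/r] × (1+r) = 59,804 × [1 − (1+r)^−44] / r × (1+r) = ¥910,533

¥910,533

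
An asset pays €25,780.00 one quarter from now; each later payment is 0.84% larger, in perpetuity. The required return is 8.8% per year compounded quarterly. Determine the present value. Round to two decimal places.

€1,895,588.24

Periodic rate r = 0.088/4 per quarter.
Growing perpetuity (Gordon): PV = PMT₁ / (r − g) = 25,780 / (r − 0.0084) = €1,895,588.24.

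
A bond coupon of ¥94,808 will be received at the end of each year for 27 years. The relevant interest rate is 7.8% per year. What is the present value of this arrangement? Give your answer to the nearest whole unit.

¥1,055,515

This is an ordinary annuity: 27 payments of ¥94,808 at the end of each year.
Periodic rate r = 0.078 per year.
PV = PMT × [(1 − (1+r)^−n)/r] = 94,808 × [1 − (1+r)^−27] / r = ¥1,055,515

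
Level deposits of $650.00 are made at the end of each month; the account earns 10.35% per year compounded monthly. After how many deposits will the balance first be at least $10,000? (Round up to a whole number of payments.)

15 payments

Periodic rate r = 0.1035/12 per month; n is counted in months.
Ordinary annuity FV: 10,000 = 650 × [((1+r)^n − 1)/r].
(1+r)^n = 1 + 10,000 × r / 650, so n = ln(1 + 10,000·r/650) / ln(1+r) = 14.51.
Round up to a whole number of payments: n = 15.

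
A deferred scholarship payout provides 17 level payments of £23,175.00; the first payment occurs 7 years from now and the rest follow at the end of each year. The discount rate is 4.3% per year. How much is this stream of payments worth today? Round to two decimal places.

Ordinary annuity of 17 payments, first payment at period 7.
Periodic rate r = 0.043 per year.
The ordinary-annuity PV formula values the stream one period before the first payment (period 6); discount that back 6 periods:
PV₀ = 23,175 × [1 − (1+r)^−17] / r × (1+r)^−6 = £213,994.34

£213,994.34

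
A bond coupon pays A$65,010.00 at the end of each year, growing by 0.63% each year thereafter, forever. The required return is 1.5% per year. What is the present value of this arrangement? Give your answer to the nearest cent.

Periodic rate r = 0.015 per year.
Growing perpetuity (Gordon): PV = PMT₁ / (r − g) = 65,010 / (r − 0.0063) = A$7,472,413.79.

A$7,472,413.79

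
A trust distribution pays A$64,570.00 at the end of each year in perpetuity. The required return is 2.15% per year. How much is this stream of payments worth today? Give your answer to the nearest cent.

Periodic rate r = 0.0215 per year.
Level perpetuity: PV = PMT / r = 64,570 / (0.0215) = A$3,003,255.81.

A$3,003,255.81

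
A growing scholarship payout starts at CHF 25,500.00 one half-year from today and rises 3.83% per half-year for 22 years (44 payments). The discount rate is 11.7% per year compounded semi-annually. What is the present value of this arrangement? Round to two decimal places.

Periodic rate r = 0.117/2 per half-year; n is counted in half-years.
Growing ordinary annuity: PV = PMT₁ × [1 − ((1+g)/(1+r))^n] / (r − g) = 25,500 × [1 − ((1+0.0383)/(1+r))^44] / (r − 0.0383) = CHF 721,626.34.

CHF 721,626.34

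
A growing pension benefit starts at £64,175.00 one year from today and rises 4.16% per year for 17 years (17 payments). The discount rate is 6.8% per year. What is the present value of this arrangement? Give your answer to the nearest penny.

Periodic rate r = 0.068 per year.
Growing ordinary annuity: PV = PMT₁ × [1 − ((1+g)/(1+r))^n] / (r − g) = 64,175 × [1 − ((1+0.0416)/(1+r))^17] / (r − 0.0416) = £842,444.56.

£842,444.56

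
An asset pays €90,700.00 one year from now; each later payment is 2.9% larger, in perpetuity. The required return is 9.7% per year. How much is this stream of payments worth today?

Periodic rate r = 0.097 per year.
Growing perpetuity (Gordon): PV = PMT₁ / (r − g) = 90,700 / (r − 0.029) = €1,333,823.53.

€1,333,823.53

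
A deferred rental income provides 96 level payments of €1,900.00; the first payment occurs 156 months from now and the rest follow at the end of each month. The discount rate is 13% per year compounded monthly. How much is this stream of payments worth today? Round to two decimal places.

Ordinary annuity of 96 payments, first payment at period 156.
Periodic rate r = 0.13/12 per month; n is counted in months.
The ordinary-annuity PV formula values the stream one period before the first payment (period 155); discount that back 155 periods:
PV₀ = 1,900 × [1 − (1+r)^−96] / r × (1+r)^−155 = €21,277.76

€21,277.76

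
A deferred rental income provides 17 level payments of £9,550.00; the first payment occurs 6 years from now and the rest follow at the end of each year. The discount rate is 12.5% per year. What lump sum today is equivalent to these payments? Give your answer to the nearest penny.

£36,672.07

Ordinary annuity of 17 payments, first payment at period 6.
Periodic rate r = 0.125 per year.
The ordinary-annuity PV formula values the stream one period before the first payment (period 5); discount that back 5 periods:
PV₀ = 9,550 × [1 − (1+r)^−17] / r × (1+r)^−5 = £36,672.07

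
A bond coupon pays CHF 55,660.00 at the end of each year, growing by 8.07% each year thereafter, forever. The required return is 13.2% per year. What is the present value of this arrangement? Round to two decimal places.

CHF 1,084,990.25

Periodic rate r = 0.132 per year.
Growing perpetuity (Gordon): PV = PMT₁ / (r − g) = 55,660 / (r − 0.0807) = CHF 1,084,990.25.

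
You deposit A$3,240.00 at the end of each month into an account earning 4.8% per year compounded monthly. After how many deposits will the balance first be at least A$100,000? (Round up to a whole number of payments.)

Periodic rate r = 0.048/12 per month; n is counted in months.
Ordinary annuity FV: 100,000 = 3,240 × [((1+r)^n − 1)/r].
(1+r)^n = 1 + 100,000 × r / 3,240, so n = ln(1 + 100,000·r/3,240) / ln(1+r) = 29.16.
Round up to a whole number of payments: n = 30.

30 payments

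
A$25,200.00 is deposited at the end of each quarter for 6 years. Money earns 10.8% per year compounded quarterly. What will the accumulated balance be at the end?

A$835,665.00

This is an ordinary annuity: 24 deposits of A$25,200.00 at the end of each quarter.
Periodic rate r = 0.108/4 per quarter; n is counted in quarters.
FV = PMT × [((1+r)^n − 1)/r] = 25,200 × [(1+r)^24 − 1] / r = A$835,665.00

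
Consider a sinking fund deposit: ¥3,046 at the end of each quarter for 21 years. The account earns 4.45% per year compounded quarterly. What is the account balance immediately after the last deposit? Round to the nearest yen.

This is an ordinary annuity: 84 deposits of ¥3,046 at the end of each quarter.
Periodic rate r = 0.0445/4 per quarter; n is counted in quarters.
FV = PMT × [((1+r)^n − 1)/r] = 3,046 × [(1+r)^84 − 1] / r = ¥419,687

¥419,687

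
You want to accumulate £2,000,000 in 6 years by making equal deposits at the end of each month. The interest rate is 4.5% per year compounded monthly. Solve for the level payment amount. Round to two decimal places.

Level ordinary annuity; solve FV = PMT × [((1+r)^n − 1)/r] for PMT.
Periodic rate r = 0.045/12 per month; n is counted in months.
With n = 72: PMT = 2,000,000 / ([((1+r)^n − 1)/r]) = £24,248.06

£24,248.06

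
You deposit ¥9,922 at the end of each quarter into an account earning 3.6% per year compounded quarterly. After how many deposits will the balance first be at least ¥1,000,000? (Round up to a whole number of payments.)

Periodic rate r = 0.036/4 per quarter; n is counted in quarters.
Ordinary annuity FV: 1,000,000 = 9,922 × [((1+r)^n − 1)/r].
(1+r)^n = 1 + 1,000,000 × r / 9,922, so n = ln(1 + 1,000,000·r/9,922) / ln(1+r) = 72.05.
Round up to a whole number of payments: n = 73.

73 payments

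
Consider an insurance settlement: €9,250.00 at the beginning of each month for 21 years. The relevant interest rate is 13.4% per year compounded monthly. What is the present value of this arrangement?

€786,591.87

This is an annuity due: 252 payments of €9,250.00 at the beginning of each month.
Periodic rate r = 0.134/12 per month; n is counted in months.
PV = PMT × [(1 − (1+r)^−n)/r] × (1+r) = 9,250 × [1 − (1+r)^−252] / r × (1+r) = €786,591.87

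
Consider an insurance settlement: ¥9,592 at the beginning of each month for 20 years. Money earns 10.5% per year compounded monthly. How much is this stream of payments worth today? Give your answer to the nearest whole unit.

¥969,163

This is an annuity due: 240 payments of ¥9,592 at the beginning of each month.
Periodic rate r = 0.105/12 per month; n is counted in months.
PV = PMT × [(1 − (1+r)^−n)/r] × (1+r) = 9,592 × [1 − (1+r)^−240] / r × (1+r) = ¥969,163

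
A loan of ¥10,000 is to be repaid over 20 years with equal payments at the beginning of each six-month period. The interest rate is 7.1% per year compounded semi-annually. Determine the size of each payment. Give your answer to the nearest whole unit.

Level annuity due; solve PV = PMT × [(1 − (1+r)^−n)/r] × (1+r) for PMT.
Periodic rate r = 0.071/2 per half-year; n is counted in half-years.
With n = 40: PMT = 10,000 / ([(1 − (1+r)^−n)/r] × (1+r)) = ¥456

¥456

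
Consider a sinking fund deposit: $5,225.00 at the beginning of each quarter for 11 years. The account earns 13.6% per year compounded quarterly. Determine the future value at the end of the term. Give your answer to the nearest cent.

This is an annuity due: 44 deposits of $5,225.00 at the beginning of each quarter.
Periodic rate r = 0.136/4 per quarter; n is counted in quarters.
FV = PMT × [((1+r)^n − 1)/r] × (1+r) = 5,225 × [(1+r)^44 − 1] / r × (1+r) = $532,979.88

$532,979.88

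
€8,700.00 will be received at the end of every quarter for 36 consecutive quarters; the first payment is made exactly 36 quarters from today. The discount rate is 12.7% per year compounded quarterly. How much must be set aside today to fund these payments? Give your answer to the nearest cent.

Ordinary annuity of 36 payments, first payment at period 36.
Periodic rate r = 0.127/4 per quarter; n is counted in quarters.
The ordinary-annuity PV formula values the stream one period before the first payment (period 35); discount that back 35 periods:
PV₀ = 8,700 × [1 − (1+r)^−36] / r × (1+r)^−35 = €61,978.94

€61,978.94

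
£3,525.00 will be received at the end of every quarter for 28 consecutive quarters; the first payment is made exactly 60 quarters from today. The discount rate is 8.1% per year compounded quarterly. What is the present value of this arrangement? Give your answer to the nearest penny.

Ordinary annuity of 28 payments, first payment at period 60.
Periodic rate r = 0.081/4 per quarter; n is counted in quarters.
The ordinary-annuity PV formula values the stream one period before the first payment (period 59); discount that back 59 periods:
PV₀ = 3,525 × [1 − (1+r)^−28] / r × (1+r)^−59 = £22,911.92

£22,911.92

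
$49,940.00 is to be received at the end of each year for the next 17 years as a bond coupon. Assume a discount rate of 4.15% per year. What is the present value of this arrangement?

$600,546.38

This is an ordinary annuity: 17 payments of $49,940.00 at the end of each year.
Periodic rate r = 0.0415 per year.
PV = PMT × [(1 − (1+r)^−n)/r] = 49,940 × [1 − (1+r)^−17] / r = $600,546.38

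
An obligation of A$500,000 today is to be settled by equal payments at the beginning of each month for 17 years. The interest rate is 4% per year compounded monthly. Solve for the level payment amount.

Level annuity due; solve PV = PMT × [(1 − (1+r)^−n)/r] × (1+r) for PMT.
Periodic rate r = 0.04/12 per month; n is counted in months.
With n = 204: PMT = 500,000 / ([(1 − (1+r)^−n)/r] × (1+r)) = A$3,370.73

A$3,370.73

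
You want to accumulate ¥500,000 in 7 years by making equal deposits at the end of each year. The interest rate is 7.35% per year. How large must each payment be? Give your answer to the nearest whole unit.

¥57,162

Level ordinary annuity; solve FV = PMT × [((1+r)^n − 1)/r] for PMT.
Periodic rate r = 0.0735 per year.
With n = 7: PMT = 500,000 / ([((1+r)^n − 1)/r]) = ¥57,162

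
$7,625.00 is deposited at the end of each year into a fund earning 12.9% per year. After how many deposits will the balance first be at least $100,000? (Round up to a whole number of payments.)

Periodic rate r = 0.129 per year.
Ordinary annuity FV: 100,000 = 7,625 × [((1+r)^n − 1)/r].
(1+r)^n = 1 + 100,000 × r / 7,625, so n = ln(1 + 100,000·r/7,625) / ln(1+r) = 8.16.
Round up to a whole number of payments: n = 9.

9 payments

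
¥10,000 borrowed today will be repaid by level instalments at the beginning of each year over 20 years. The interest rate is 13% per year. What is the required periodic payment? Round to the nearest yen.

Level annuity due; solve PV = PMT × [(1 − (1+r)^−n)/r] × (1+r) for PMT.
Periodic rate r = 0.13 per year.
With n = 20: PMT = 10,000 / ([(1 − (1+r)^−n)/r] × (1+r)) = ¥1,260

¥1,260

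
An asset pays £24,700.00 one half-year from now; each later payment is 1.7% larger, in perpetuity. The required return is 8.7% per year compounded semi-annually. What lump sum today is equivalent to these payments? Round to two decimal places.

£932,075.47

Periodic rate r = 0.087/2 per half-year.
Growing perpetuity (Gordon): PV = PMT₁ / (r − g) = 24,700 / (r − 0.017) = £932,075.47.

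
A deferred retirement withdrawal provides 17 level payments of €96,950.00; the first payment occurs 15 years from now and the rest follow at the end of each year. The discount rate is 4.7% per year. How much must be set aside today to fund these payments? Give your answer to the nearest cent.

Ordinary annuity of 17 payments, first payment at period 15.
Periodic rate r = 0.047 per year.
The ordinary-annuity PV formula values the stream one period before the first payment (period 14); discount that back 14 periods:
PV₀ = 96,950 × [1 − (1+r)^−17] / r × (1+r)^−14 = €587,707.33

€587,707.33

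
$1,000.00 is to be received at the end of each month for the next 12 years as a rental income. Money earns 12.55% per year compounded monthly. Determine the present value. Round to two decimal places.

$74,243.50

This is an ordinary annuity: 144 payments of $1,000.00 at the end of each month.
Periodic rate r = 0.1255/12 per month; n is counted in months.
PV = PMT × [(1 − (1+r)^−n)/r] = 1,000 × [1 − (1+r)^−144] / r = $74,243.50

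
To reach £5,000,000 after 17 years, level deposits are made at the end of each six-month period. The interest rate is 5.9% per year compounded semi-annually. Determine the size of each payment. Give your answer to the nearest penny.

£87,424.25

Level ordinary annuity; solve FV = PMT × [((1+r)^n − 1)/r] for PMT.
Periodic rate r = 0.059/2 per half-year; n is counted in half-years.
With n = 34: PMT = 5,000,000 / ([((1+r)^n − 1)/r]) = £87,424.25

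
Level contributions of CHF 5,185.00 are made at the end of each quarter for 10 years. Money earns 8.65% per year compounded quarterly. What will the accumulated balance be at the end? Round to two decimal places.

CHF 324,457.25

This is an ordinary annuity: 40 deposits of CHF 5,185.00 at the end of each quarter.
Periodic rate r = 0.0865/4 per quarter; n is counted in quarters.
FV = PMT × [((1+r)^n − 1)/r] = 5,185 × [(1+r)^40 − 1] / r = CHF 324,457.25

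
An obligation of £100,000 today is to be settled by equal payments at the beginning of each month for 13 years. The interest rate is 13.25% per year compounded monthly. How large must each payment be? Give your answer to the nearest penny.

£1,332.35

Level annuity due; solve PV = PMT × [(1 − (1+r)^−n)/r] × (1+r) for PMT.
Periodic rate r = 0.1325/12 per month; n is counted in months.
With n = 156: PMT = 100,000 / ([(1 − (1+r)^−n)/r] × (1+r)) = £1,332.35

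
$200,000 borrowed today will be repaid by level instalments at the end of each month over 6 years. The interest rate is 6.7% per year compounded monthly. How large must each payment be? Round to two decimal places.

$3,381.06

Level ordinary annuity; solve PV = PMT × [(1 − (1+r)^−n)/r] for PMT.
Periodic rate r = 0.067/12 per month; n is counted in months.
With n = 72: PMT = 200,000 / ([(1 − (1+r)^−n)/r]) = $3,381.06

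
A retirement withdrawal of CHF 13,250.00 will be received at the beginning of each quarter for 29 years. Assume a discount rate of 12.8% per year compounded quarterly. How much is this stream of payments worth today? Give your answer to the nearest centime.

This is an annuity due: 116 payments of CHF 13,250.00 at the beginning of each quarter.
Periodic rate r = 0.128/4 per quarter; n is counted in quarters.
PV = PMT × [(1 − (1+r)^−n)/r] × (1+r) = 13,250 × [1 − (1+r)^−116] / r × (1+r) = CHF 416,248.79

CHF 416,248.79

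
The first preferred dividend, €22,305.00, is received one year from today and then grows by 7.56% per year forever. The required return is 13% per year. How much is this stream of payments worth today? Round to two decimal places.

€410,018.38

Periodic rate r = 0.13 per year.
Growing perpetuity (Gordon): PV = PMT₁ / (r − g) = 22,305 / (r − 0.0756) = €410,018.38.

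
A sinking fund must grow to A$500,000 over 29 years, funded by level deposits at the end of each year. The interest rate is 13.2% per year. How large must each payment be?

A$1,862.44

Level ordinary annuity; solve FV = PMT × [((1+r)^n − 1)/r] for PMT.
Periodic rate r = 0.132 per year.
With n = 29: PMT = 500,000 / ([((1+r)^n − 1)/r]) = A$1,862.44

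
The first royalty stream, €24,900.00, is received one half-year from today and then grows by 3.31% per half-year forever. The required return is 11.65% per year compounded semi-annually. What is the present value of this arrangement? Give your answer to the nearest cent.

€990,059.64

Periodic rate r = 0.1165/2 per half-year.
Growing perpetuity (Gordon): PV = PMT₁ / (r − g) = 24,900 / (r − 0.0331) = €990,059.64.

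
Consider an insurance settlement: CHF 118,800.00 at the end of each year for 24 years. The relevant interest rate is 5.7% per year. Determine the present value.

CHF 1,533,222.84

This is an ordinary annuity: 24 payments of CHF 118,800.00 at the end of each year.
Periodic rate r = 0.057 per year.
PV = PMT × [(1 − (1+r)^−n)/r] = 118,800 × [1 − (1+r)^−24] / r = CHF 1,533,222.84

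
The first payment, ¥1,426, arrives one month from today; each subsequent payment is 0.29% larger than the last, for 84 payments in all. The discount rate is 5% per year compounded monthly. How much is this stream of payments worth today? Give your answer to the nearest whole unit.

¥113,252

Periodic rate r = 0.05/12 per month; n is counted in months.
Growing ordinary annuity: PV = PMT₁ × [1 − ((1+g)/(1+r))^n] / (r − g) = 1,426 × [1 − ((1+0.0029)/(1+r))^84] / (r − 0.0029) = ¥113,252.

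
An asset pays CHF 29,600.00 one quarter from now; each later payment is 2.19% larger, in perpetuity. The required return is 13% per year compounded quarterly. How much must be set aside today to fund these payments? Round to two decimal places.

CHF 2,792,452.83

Periodic rate r = 0.13/4 per quarter.
Growing perpetuity (Gordon): PV = PMT₁ / (r − g) = 29,600 / (r − 0.0219) = CHF 2,792,452.83.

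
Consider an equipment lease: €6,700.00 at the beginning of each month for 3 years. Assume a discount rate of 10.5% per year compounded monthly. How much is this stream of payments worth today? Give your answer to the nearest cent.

This is an annuity due: 36 payments of €6,700.00 at the beginning of each month.
Periodic rate r = 0.105/12 per month; n is counted in months.
PV = PMT × [(1 − (1+r)^−n)/r] × (1+r) = 6,700 × [1 − (1+r)^−36] / r × (1+r) = €207,942.06

€207,942.06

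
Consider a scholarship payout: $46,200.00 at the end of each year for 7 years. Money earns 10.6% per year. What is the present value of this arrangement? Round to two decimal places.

This is an ordinary annuity: 7 payments of $46,200.00 at the end of each year.
Periodic rate r = 0.106 per year.
PV = PMT × [(1 − (1+r)^−n)/r] = 46,200 × [1 − (1+r)^−7] / r = $220,545.99

$220,545.99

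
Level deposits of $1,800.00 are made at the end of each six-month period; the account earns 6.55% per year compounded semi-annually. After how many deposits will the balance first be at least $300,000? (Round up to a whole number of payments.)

Periodic rate r = 0.0655/2 per half-year; n is counted in half-years.
Ordinary annuity FV: 300,000 = 1,800 × [((1+r)^n − 1)/r].
(1+r)^n = 1 + 300,000 × r / 1,800, so n = ln(1 + 300,000·r/1,800) / ln(1+r) = 57.89.
Round up to a whole number of payments: n = 58.

58 payments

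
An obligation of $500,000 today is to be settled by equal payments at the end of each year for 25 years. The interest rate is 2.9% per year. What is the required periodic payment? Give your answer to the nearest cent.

Level ordinary annuity; solve PV = PMT × [(1 − (1+r)^−n)/r] for PMT.
Periodic rate r = 0.029 per year.
With n = 25: PMT = 500,000 / ([(1 − (1+r)^−n)/r]) = $28,394.93

$28,394.93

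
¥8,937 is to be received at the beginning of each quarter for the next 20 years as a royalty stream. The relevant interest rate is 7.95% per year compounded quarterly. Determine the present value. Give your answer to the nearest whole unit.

This is an annuity due: 80 payments of ¥8,937 at the beginning of each quarter.
Periodic rate r = 0.0795/4 per quarter; n is counted in quarters.
PV = PMT × [(1 − (1+r)^−n)/r] × (1+r) = 8,937 × [1 − (1+r)^−80] / r × (1+r) = ¥363,608

¥363,608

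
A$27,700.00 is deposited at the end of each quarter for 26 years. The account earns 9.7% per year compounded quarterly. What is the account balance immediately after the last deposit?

This is an ordinary annuity: 104 deposits of A$27,700.00 at the end of each quarter.
Periodic rate r = 0.097/4 per quarter; n is counted in quarters.
FV = PMT × [((1+r)^n − 1)/r] = 27,700 × [(1+r)^104 − 1] / r = A$12,661,230.67

A$12,661,230.67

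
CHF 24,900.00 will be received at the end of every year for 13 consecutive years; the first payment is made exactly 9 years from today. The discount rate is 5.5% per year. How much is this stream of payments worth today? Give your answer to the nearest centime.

CHF 147,922.88

Ordinary annuity of 13 payments, first payment at period 9.
Periodic rate r = 0.055 per year.
The ordinary-annuity PV formula values the stream one period before the first payment (period 8); discount that back 8 periods:
PV₀ = 24,900 × [1 − (1+r)^−13] / r × (1+r)^−8 = CHF 147,922.88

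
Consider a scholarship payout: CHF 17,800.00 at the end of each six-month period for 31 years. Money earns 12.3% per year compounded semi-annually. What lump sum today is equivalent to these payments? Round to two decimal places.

CHF 282,277.62

This is an ordinary annuity: 62 payments of CHF 17,800.00 at the end of each six-month period.
Periodic rate r = 0.123/2 per half-year; n is counted in half-years.
PV = PMT × [(1 − (1+r)^−n)/r] = 17,800 × [1 − (1+r)^−62] / r = CHF 282,277.62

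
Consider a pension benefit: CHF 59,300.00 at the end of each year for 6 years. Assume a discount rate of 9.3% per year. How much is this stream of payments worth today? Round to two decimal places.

CHF 263,652.35

This is an ordinary annuity: 6 payments of CHF 59,300.00 at the end of each year.
Periodic rate r = 0.093 per year.
PV = PMT × [(1 − (1+r)^−n)/r] = 59,300 × [1 − (1+r)^−6] / r = CHF 263,652.35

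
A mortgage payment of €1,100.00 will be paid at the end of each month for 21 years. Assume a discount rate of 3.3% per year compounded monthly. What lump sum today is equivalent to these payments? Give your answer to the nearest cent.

€199,780.22

This is an ordinary annuity: 252 payments of €1,100.00 at the end of each month.
Periodic rate r = 0.033/12 per month; n is counted in months.
PV = PMT × [(1 − (1+r)^−n)/r] = 1,100 × [1 − (1+r)^−252] / r = €199,780.22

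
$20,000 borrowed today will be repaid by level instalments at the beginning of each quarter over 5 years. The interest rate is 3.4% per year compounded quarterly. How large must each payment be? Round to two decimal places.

$1,082.44

Level annuity due; solve PV = PMT × [(1 − (1+r)^−n)/r] × (1+r) for PMT.
Periodic rate r = 0.034/4 per quarter; n is counted in quarters.
With n = 20: PMT = 20,000 / ([(1 − (1+r)^−n)/r] × (1+r)) = $1,082.44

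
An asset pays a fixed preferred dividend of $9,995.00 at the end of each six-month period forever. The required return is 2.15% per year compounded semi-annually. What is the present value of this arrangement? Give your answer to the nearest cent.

Periodic rate r = 0.0215/2 per half-year.
Level perpetuity: PV = PMT / r = 9,995 / (0.0215/2) = $929,767.44.

$929,767.44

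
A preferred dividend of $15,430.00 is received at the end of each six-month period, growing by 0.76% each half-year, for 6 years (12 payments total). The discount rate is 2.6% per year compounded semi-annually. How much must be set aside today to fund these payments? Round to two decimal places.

$177,518.89

Periodic rate r = 0.026/2 per half-year; n is counted in half-years.
Growing ordinary annuity: PV = PMT₁ × [1 − ((1+g)/(1+r))^n] / (r − g) = 15,430 × [1 − ((1+0.0076)/(1+r))^12] / (r − 0.0076) = $177,518.89.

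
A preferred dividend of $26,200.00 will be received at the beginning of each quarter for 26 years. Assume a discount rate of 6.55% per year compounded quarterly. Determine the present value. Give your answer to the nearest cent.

$1,325,896.32

This is an annuity due: 104 payments of $26,200.00 at the beginning of each quarter.
Periodic rate r = 0.0655/4 per quarter; n is counted in quarters.
PV = PMT × [(1 − (1+r)^−n)/r] × (1+r) = 26,200 × [1 − (1+r)^−104] / r × (1+r) = $1,325,896.32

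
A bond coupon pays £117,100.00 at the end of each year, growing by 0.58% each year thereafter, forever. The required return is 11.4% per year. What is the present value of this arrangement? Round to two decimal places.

Periodic rate r = 0.114 per year.
Growing perpetuity (Gordon): PV = PMT₁ / (r − g) = 117,100 / (r − 0.0058) = £1,082,255.08.

£1,082,255.08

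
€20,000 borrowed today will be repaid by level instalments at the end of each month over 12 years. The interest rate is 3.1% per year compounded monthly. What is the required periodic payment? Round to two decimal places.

Level ordinary annuity; solve PV = PMT × [(1 − (1+r)^−n)/r] for PMT.
Periodic rate r = 0.031/12 per month; n is counted in months.
With n = 144: PMT = 20,000 / ([(1 − (1+r)^−n)/r]) = €166.50

€166.50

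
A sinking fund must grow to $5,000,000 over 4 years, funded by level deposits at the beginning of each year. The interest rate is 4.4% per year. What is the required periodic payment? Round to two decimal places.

$1,121,129.11

Level annuity due; solve FV = PMT × [((1+r)^n − 1)/r] × (1+r) for PMT.
Periodic rate r = 0.044 per year.
With n = 4: PMT = 5,000,000 / ([((1+r)^n − 1)/r] × (1+r)) = $1,121,129.11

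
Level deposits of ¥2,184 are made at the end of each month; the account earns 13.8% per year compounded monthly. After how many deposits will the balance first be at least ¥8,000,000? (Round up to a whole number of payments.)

Periodic rate r = 0.138/12 per month; n is counted in months.
Ordinary annuity FV: 8,000,000 = 2,184 × [((1+r)^n − 1)/r].
(1+r)^n = 1 + 8,000,000 × r / 2,184, so n = ln(1 + 8,000,000·r/2,184) / ln(1+r) = 329.19.
Round up to a whole number of payments: n = 330.

330 payments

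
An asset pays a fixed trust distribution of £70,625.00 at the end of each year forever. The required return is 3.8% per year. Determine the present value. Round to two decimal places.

£1,858,552.63

Periodic rate r = 0.038 per year.
Level perpetuity: PV = PMT / r = 70,625 / (0.038) = £1,858,552.63.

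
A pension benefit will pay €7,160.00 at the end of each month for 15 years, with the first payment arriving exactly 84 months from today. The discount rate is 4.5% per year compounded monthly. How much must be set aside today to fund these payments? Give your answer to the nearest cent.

Ordinary annuity of 180 payments, first payment at period 84.
Periodic rate r = 0.045/12 per month; n is counted in months.
The ordinary-annuity PV formula values the stream one period before the first payment (period 83); discount that back 83 periods:
PV₀ = 7,160 × [1 − (1+r)^−180] / r × (1+r)^−83 = €686,015.71

€686,015.71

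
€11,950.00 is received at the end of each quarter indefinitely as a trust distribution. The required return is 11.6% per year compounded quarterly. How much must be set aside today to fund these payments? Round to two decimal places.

Periodic rate r = 0.116/4 per quarter.
Level perpetuity: PV = PMT / r = 11,950 / (0.116/4) = €412,068.97.

€412,068.97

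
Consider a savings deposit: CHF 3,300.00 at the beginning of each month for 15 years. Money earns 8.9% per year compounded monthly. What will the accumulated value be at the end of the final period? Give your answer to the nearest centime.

CHF 1,246,710.46

This is an annuity due: 180 deposits of CHF 3,300.00 at the beginning of each month.
Periodic rate r = 0.089/12 per month; n is counted in months.
FV = PMT × [((1+r)^n − 1)/r] × (1+r) = 3,300 × [(1+r)^180 − 1] / r × (1+r) = CHF 1,246,710.46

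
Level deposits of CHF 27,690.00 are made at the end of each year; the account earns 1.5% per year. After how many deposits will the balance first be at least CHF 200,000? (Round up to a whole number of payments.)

Periodic rate r = 0.015 per year.
Ordinary annuity FV: 200,000 = 27,690 × [((1+r)^n − 1)/r].
(1+r)^n = 1 + 200,000 × r / 27,690, so n = ln(1 + 200,000·r/27,690) / ln(1+r) = 6.91.
Round up to a whole number of payments: n = 7.

7 payments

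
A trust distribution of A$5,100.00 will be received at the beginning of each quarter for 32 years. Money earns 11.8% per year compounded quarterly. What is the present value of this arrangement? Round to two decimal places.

This is an annuity due: 128 payments of A$5,100.00 at the beginning of each quarter.
Periodic rate r = 0.118/4 per quarter; n is counted in quarters.
PV = PMT × [(1 − (1+r)^−n)/r] × (1+r) = 5,100 × [1 − (1+r)^−128] / r × (1+r) = A$173,674.09

A$173,674.09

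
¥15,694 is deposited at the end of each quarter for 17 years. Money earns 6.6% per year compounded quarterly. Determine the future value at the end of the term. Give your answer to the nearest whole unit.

This is an ordinary annuity: 68 deposits of ¥15,694 at the end of each quarter.
Periodic rate r = 0.066/4 per quarter; n is counted in quarters.
FV = PMT × [((1+r)^n − 1)/r] = 15,694 × [(1+r)^68 − 1] / r = ¥1,943,203

¥1,943,203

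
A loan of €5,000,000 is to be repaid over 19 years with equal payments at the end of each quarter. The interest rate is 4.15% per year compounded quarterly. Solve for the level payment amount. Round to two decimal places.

€95,424.45

Level ordinary annuity; solve PV = PMT × [(1 − (1+r)^−n)/r] for PMT.
Periodic rate r = 0.0415/4 per quarter; n is counted in quarters.
With n = 76: PMT = 5,000,000 / ([(1 − (1+r)^−n)/r]) = €95,424.45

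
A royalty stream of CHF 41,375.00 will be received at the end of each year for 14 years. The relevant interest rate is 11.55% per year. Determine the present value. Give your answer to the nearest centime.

CHF 280,675.08

This is an ordinary annuity: 14 payments of CHF 41,375.00 at the end of each year.
Periodic rate r = 0.1155 per year.
PV = PMT × [(1 − (1+r)^−n)/r] = 41,375 × [1 − (1+r)^−14] / r = CHF 280,675.08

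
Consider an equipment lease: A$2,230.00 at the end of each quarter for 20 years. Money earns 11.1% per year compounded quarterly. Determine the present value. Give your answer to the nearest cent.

A$71,364.49

This is an ordinary annuity: 80 payments of A$2,230.00 at the end of each quarter.
Periodic rate r = 0.111/4 per quarter; n is counted in quarters.
PV = PMT × [(1 − (1+r)^−n)/r] = 2,230 × [1 − (1+r)^−80] / r = A$71,364.49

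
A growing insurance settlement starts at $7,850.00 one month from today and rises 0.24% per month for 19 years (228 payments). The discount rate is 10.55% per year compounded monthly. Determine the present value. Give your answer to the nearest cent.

$939,839.56

Periodic rate r = 0.1055/12 per month; n is counted in months.
Growing ordinary annuity: PV = PMT₁ × [1 − ((1+g)/(1+r))^n] / (r − g) = 7,850 × [1 − ((1+0.0024)/(1+r))^228] / (r − 0.0024) = $939,839.56.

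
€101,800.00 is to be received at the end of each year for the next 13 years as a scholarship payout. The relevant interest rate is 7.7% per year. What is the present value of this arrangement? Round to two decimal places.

€818,051.96

This is an ordinary annuity: 13 payments of €101,800.00 at the end of each year.
Periodic rate r = 0.077 per year.
PV = PMT × [(1 − (1+r)^−n)/r] = 101,800 × [1 − (1+r)^−13] / r = €818,051.96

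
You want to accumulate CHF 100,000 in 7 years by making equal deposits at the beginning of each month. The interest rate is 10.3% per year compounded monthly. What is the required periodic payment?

CHF 810.37

Level annuity due; solve FV = PMT × [((1+r)^n − 1)/r] × (1+r) for PMT.
Periodic rate r = 0.103/12 per month; n is counted in months.
With n = 84: PMT = 100,000 / ([((1+r)^n − 1)/r] × (1+r)) = CHF 810.37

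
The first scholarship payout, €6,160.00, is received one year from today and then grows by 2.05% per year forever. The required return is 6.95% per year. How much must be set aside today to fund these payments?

Periodic rate r = 0.0695 per year.
Growing perpetuity (Gordon): PV = PMT₁ / (r − g) = 6,160 / (r − 0.0205) = €125,714.29.

€125,714.29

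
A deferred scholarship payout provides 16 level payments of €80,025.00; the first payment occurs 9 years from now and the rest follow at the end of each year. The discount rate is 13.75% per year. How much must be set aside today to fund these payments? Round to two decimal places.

€181,210.83

Ordinary annuity of 16 payments, first payment at period 9.
Periodic rate r = 0.1375 per year.
The ordinary-annuity PV formula values the stream one period before the first payment (period 8); discount that back 8 periods:
PV₀ = 80,025 × [1 − (1+r)^−16] / r × (1+r)^−8 = €181,210.83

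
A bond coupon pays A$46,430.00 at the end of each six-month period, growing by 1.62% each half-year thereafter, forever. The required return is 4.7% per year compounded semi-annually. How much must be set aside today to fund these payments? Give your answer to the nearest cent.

A$6,360,273.97

Periodic rate r = 0.047/2 per half-year.
Growing perpetuity (Gordon): PV = PMT₁ / (r − g) = 46,430 / (r − 0.0162) = A$6,360,273.97.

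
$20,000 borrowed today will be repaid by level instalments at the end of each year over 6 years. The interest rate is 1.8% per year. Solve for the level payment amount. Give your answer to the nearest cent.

$3,546.45

Level ordinary annuity; solve PV = PMT × [(1 − (1+r)^−n)/r] for PMT.
Periodic rate r = 0.018 per year.
With n = 6: PMT = 20,000 / ([(1 − (1+r)^−n)/r]) = $3,546.45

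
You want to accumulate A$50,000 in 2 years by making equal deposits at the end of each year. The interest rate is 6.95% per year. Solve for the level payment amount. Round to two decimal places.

Level ordinary annuity; solve FV = PMT × [((1+r)^n − 1)/r] for PMT.
Periodic rate r = 0.0695 per year.
With n = 2: PMT = 50,000 / ([((1+r)^n − 1)/r]) = A$24,160.43

A$24,160.43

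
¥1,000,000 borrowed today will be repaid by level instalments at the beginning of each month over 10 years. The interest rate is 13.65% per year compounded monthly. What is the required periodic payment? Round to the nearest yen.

¥15,145

Level annuity due; solve PV = PMT × [(1 − (1+r)^−n)/r] × (1+r) for PMT.
Periodic rate r = 0.1365/12 per month; n is counted in months.
With n = 120: PMT = 1,000,000 / ([(1 − (1+r)^−n)/r] × (1+r)) = ¥15,145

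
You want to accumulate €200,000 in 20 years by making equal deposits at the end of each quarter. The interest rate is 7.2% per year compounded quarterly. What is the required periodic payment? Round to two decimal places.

€1,136.73

Level ordinary annuity; solve FV = PMT × [((1+r)^n − 1)/r] for PMT.
Periodic rate r = 0.072/4 per quarter; n is counted in quarters.
With n = 80: PMT = 200,000 / ([((1+r)^n − 1)/r]) = €1,136.73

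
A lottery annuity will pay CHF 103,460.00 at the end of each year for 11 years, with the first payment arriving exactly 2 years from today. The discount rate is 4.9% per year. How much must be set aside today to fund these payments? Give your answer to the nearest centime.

CHF 823,558.49

Ordinary annuity of 11 payments, first payment at period 2.
Periodic rate r = 0.049 per year.
The ordinary-annuity PV formula values the stream one period before the first payment (period 1); discount that back 1 periods:
PV₀ = 103,460 × [1 − (1+r)^−11] / r × (1+r)^−1 = CHF 823,558.49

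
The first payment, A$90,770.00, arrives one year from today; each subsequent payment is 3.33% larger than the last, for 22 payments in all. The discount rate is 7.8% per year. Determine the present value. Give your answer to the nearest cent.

Periodic rate r = 0.078 per year.
Growing ordinary annuity: PV = PMT₁ × [1 − ((1+g)/(1+r))^n] / (r − g) = 90,770 × [1 − ((1+0.0333)/(1+r))^22] / (r − 0.0333) = A$1,230,808.03.

A$1,230,808.03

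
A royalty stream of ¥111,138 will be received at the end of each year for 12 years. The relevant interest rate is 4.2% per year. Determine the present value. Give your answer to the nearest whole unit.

This is an ordinary annuity: 12 payments of ¥111,138 at the end of each year.
Periodic rate r = 0.042 per year.
PV = PMT × [(1 − (1+r)^−n)/r] = 111,138 × [1 − (1+r)^−12] / r = ¥1,031,038

¥1,031,038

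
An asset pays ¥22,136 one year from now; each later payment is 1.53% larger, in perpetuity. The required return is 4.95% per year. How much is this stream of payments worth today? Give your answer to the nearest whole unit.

Periodic rate r = 0.0495 per year.
Growing perpetuity (Gordon): PV = PMT₁ / (r − g) = 22,136 / (r − 0.0153) = ¥647,251.

¥647,251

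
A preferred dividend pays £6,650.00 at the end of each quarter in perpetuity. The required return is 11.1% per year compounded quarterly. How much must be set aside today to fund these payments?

Periodic rate r = 0.111/4 per quarter.
Level perpetuity: PV = PMT / r = 6,650 / (0.111/4) = £239,639.64.

£239,639.64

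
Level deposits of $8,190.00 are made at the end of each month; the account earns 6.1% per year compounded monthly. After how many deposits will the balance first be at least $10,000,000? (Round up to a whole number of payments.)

390 payments

Periodic rate r = 0.061/12 per month; n is counted in months.
Ordinary annuity FV: 10,000,000 = 8,190 × [((1+r)^n − 1)/r].
(1+r)^n = 1 + 10,000,000 × r / 8,190, so n = ln(1 + 10,000,000·r/8,190) / ln(1+r) = 389.51.
Round up to a whole number of payments: n = 390.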